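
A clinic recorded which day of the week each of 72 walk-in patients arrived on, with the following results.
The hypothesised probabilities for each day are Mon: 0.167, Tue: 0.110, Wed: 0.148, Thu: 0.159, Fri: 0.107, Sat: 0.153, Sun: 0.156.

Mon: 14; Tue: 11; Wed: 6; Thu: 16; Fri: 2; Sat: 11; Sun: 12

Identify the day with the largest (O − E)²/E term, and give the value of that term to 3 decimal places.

Expected counts E_i = n·p_i: 72×0.167 = 12.024, 72×0.110 = 7.92, 72×0.148 = 10.656, 72×0.159 = 11.448, 72×0.107 = 7.704, 72×0.153 = 11.016, 72×0.156 = 11.232.
χ² = (14−12.024)²/12.024 + (11−7.92)²/7.92 + (6−10.656)²/10.656 + (16−11.448)²/11.448 + (2−7.704)²/7.704 + (11−11.016)²/11.016 + (12−11.232)²/11.232
   = 0.3247 + 1.1978 + 2.0344 + 1.8100 + 4.2232 + 0.0000 + 0.0525
The largest term is for Fri: 4.223.

Fri, 4.223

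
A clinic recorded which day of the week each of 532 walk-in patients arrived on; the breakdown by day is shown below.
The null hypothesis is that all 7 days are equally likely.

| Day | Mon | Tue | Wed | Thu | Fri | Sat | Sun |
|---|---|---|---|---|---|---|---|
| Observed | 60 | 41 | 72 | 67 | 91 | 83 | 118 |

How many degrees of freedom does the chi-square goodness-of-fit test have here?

There are k = 7 categories and no parameters were estimated from the data, so df = 7 − 1 = 6.

6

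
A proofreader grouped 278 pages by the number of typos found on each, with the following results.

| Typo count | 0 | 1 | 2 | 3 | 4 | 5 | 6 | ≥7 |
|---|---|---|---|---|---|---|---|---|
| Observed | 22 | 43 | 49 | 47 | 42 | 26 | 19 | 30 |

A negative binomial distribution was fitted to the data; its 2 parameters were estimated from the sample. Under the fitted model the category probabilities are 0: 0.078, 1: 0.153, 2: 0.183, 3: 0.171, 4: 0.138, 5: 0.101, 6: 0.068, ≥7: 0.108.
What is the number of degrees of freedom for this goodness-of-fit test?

There are k = 8 categories and 2 parameters estimated from the data, so df = 8 − 1 − 2 = 5.

5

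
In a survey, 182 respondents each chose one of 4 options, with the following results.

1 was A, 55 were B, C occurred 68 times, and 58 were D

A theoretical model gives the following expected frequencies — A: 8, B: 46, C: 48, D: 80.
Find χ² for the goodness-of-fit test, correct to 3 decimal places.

χ² = (1−8)²/8 + (55−46)²/46 + (68−48)²/48 + (58−80)²/80
   = 6.1250 + 1.7609 + 8.3333 + 6.0500
Sum = 22.269

22.269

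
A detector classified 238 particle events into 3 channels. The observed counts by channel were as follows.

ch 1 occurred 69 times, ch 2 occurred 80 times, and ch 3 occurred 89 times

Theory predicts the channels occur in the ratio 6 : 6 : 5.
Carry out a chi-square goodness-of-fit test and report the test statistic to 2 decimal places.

8.03

Ratio total = 17. Expected counts: 238×6/17 = 84, 238×6/17 = 84, 238×5/17 = 70.
χ² = (69−84)²/84 + (80−84)²/84 + (89−70)²/70
   = 2.679 + 0.190 + 5.157
Sum = 8.03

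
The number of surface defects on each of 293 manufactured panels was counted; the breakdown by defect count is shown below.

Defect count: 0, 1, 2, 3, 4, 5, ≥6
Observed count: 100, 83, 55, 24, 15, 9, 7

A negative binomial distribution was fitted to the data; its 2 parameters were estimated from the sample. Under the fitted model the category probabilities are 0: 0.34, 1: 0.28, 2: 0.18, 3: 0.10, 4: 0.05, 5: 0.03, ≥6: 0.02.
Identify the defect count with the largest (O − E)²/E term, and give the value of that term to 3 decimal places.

Expected counts E_i = n·p_i: 293×0.34 = 99.62, 293×0.28 = 82.04, 293×0.18 = 52.74, 293×0.10 = 29.3, 293×0.05 = 14.65, 293×0.03 = 8.79, 293×0.02 = 5.86.
cat         O        E   (O−E)²/E
0         100    99.62     0.0014
1          83    82.04     0.0112
2          55    52.74     0.0968
3          24     29.3     0.9587
4          15    14.65     0.0084
5           9     8.79     0.0050
≥6          7     5.86     0.2218
The largest term is for 3: 0.959.

3, 0.959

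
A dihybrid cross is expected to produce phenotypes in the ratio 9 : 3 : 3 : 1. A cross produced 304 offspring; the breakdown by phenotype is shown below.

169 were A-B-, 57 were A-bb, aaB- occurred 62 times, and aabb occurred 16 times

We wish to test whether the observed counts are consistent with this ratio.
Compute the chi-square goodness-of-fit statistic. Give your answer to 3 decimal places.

Ratio total = 16. Expected counts: 304×9/16 = 171, 304×3/16 = 57, 304×3/16 = 57, 304×1/16 = 19.
A-B-: (169 − 171)²/171 = 4/171 = 0.0234
A-bb: (57 − 57)²/57 = 0/57 = 0.0000
aaB-: (62 − 57)²/57 = 25/57 = 0.4386
aabb: (16 − 19)²/19 = 9/19 = 0.4737
Sum = 0.936

0.936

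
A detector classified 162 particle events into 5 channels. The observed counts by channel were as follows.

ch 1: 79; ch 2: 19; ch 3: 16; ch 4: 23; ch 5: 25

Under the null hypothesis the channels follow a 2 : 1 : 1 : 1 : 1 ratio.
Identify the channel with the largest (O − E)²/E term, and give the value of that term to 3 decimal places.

Ratio total = 6. Expected counts: 162×2/6 = 54, 162×1/6 = 27, 162×1/6 = 27, 162×1/6 = 27, 162×1/6 = 27.
cat         O        E   (O−E)²/E
ch 1       79       54    11.5741
ch 2       19       27     2.3704
ch 3       16       27     4.4815
ch 4       23       27     0.5926
ch 5       25       27     0.1481
The largest term is for ch 1: 11.574.

ch 1, 11.574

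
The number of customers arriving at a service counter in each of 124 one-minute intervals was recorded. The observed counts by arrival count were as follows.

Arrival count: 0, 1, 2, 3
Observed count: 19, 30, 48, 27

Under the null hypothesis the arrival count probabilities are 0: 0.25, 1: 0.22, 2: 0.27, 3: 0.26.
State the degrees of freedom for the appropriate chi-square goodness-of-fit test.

3

There are k = 4 categories and no parameters were estimated from the data, so df = 4 − 1 = 3.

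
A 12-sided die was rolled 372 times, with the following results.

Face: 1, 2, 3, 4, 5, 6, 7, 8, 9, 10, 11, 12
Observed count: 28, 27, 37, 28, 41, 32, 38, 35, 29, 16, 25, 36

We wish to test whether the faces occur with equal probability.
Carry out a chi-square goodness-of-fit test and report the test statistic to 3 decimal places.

Expected count for each of the 12 categories: 372/12 = 31.
cat         O        E   (O−E)²/E
1          28       31     0.2903
2          27       31     0.5161
3          37       31     1.1613
4          28       31     0.2903
5          41       31     3.2258
6          32       31     0.0323
7          38       31     1.5806
8          35       31     0.5161
9          29       31     0.1290
10         16       31     7.2581
11         25       31     1.1613
12         36       31     0.8065
Sum = 16.968

16.968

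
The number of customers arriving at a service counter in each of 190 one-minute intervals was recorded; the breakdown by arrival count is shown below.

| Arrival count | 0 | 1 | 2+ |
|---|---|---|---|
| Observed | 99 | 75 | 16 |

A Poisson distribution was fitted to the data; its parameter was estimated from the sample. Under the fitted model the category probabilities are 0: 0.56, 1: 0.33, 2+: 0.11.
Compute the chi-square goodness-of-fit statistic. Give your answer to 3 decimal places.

Expected counts E_i = n·p_i: 190×0.56 = 106.4, 190×0.33 = 62.7, 190×0.11 = 20.9.
χ² = (99−106.4)²/106.4 + (75−62.7)²/62.7 + (16−20.9)²/20.9
   = 0.5147 + 2.4129 + 1.1488
Sum = 4.076

4.076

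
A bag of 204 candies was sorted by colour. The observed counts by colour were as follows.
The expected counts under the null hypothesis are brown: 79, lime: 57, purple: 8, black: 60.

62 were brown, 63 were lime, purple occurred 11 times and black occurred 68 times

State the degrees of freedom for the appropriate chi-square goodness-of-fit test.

There are k = 4 categories and no parameters were estimated from the data, so df = 4 − 1 = 3.

3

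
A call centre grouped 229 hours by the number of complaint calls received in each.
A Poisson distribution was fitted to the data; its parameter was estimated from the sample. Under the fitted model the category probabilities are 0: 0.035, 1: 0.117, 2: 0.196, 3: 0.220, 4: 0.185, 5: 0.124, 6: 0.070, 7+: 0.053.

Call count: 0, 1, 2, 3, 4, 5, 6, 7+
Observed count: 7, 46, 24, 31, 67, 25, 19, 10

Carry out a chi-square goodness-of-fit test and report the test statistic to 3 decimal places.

46.727

Expected counts E_i = n·p_i: 229×0.035 = 8.015, 229×0.117 = 26.793, 229×0.196 = 44.884, 229×0.220 = 50.38, 229×0.185 = 42.365, 229×0.124 = 28.396, 229×0.070 = 16.03, 229×0.053 = 12.137.
0: (7 − 8.015)²/8.015 = 1.030225/8.015 = 0.1285
1: (46 − 26.793)²/26.793 = 368.908849/26.793 = 13.7689
2: (24 − 44.884)²/44.884 = 436.141456/44.884 = 9.7171
3: (31 − 50.38)²/50.38 = 375.5844/50.38 = 7.4550
4: (67 − 42.365)²/42.365 = 606.883225/42.365 = 14.3251
5: (25 − 28.396)²/28.396 = 11.532816/28.396 = 0.4061
6: (19 − 16.03)²/16.03 = 8.8209/16.03 = 0.5503
7+: (10 − 12.137)²/12.137 = 4.566769/12.137 = 0.3763
Sum = 46.727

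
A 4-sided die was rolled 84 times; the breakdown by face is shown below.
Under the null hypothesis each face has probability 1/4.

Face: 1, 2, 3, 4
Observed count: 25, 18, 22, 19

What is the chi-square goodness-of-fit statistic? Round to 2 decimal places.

1.43

Under H₀ each category has probability 1/4, so each expected count is 84/4 = 21.
cat         O        E   (O−E)²/E
1          25       21      0.762
2          18       21      0.429
3          22       21      0.048
4          19       21      0.190
Sum = 1.43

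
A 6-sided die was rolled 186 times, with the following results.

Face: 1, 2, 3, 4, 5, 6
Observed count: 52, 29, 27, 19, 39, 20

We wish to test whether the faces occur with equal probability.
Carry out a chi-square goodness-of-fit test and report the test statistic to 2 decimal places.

25.48

Expected count for each of the 6 categories: 186/6 = 31.
χ² = (52−31)²/31 + (29−31)²/31 + (27−31)²/31 + (19−31)²/31 + (39−31)²/31 + (20−31)²/31
   = 14.226 + 0.129 + 0.516 + 4.645 + 2.065 + 3.903
Sum = 25.48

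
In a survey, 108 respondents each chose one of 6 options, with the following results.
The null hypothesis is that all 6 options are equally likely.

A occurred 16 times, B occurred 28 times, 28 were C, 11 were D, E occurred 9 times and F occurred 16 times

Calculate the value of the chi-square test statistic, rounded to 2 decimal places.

Expected count for each of the 6 categories: 108/6 = 18.
A: (16 − 18)²/18 = 4/18 = 0.222
B: (28 − 18)²/18 = 100/18 = 5.556
C: (28 − 18)²/18 = 100/18 = 5.556
D: (11 − 18)²/18 = 49/18 = 2.722
E: (9 − 18)²/18 = 81/18 = 4.500
F: (16 − 18)²/18 = 4/18 = 0.222
Sum = 18.78

18.78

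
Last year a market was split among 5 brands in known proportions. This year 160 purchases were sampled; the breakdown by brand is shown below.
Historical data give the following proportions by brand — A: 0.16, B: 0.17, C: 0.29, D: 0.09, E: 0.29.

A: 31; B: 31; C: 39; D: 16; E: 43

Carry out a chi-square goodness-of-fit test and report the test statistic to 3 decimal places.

3.277

Expected counts E_i = n·p_i: 160×0.16 = 25.6, 160×0.17 = 27.2, 160×0.29 = 46.4, 160×0.09 = 14.4, 160×0.29 = 46.4.
A: (31 − 25.6)²/25.6 = 29.16/25.6 = 1.1391
B: (31 − 27.2)²/27.2 = 14.44/27.2 = 0.5309
C: (39 − 46.4)²/46.4 = 54.76/46.4 = 1.1802
D: (16 − 14.4)²/14.4 = 2.56/14.4 = 0.1778
E: (43 − 46.4)²/46.4 = 11.56/46.4 = 0.2491
Sum = 3.277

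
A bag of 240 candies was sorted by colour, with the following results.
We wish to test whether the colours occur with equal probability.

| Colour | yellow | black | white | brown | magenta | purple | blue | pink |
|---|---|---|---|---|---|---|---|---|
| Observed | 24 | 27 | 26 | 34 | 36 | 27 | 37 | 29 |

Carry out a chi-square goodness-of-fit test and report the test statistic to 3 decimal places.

5.733

Under H₀ each category has probability 1/8, so each expected count is 240/8 = 30.
yellow: (24 − 30)²/30 = 36/30 = 1.2000
black: (27 − 30)²/30 = 9/30 = 0.3000
white: (26 − 30)²/30 = 16/30 = 0.5333
brown: (34 − 30)²/30 = 16/30 = 0.5333
magenta: (36 − 30)²/30 = 36/30 = 1.2000
purple: (27 − 30)²/30 = 9/30 = 0.3000
blue: (37 − 30)²/30 = 49/30 = 1.6333
pink: (29 − 30)²/30 = 1/30 = 0.0333
Sum = 5.733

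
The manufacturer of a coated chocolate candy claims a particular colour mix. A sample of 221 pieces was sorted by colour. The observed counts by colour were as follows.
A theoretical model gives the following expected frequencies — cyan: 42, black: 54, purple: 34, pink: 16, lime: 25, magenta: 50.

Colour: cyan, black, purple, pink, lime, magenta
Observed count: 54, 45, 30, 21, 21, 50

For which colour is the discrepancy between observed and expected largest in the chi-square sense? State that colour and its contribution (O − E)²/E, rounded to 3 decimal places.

cyan, 3.429

cat          O        E   (O−E)²/E
cyan        54       42     3.4286
black       45       54     1.5000
purple      30       34     0.4706
pink        21       16     1.5625
lime        21       25     0.6400
magenta     50       50     0.0000
The largest term is for cyan: 3.429.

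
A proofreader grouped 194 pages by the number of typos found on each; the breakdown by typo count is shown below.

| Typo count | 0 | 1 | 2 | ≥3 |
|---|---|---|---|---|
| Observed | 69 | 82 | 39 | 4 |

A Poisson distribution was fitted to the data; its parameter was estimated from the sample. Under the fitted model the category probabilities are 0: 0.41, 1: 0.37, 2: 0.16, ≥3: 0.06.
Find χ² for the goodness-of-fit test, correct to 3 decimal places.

9.908

Expected counts E_i = n·p_i: 194×0.41 = 79.54, 194×0.37 = 71.78, 194×0.16 = 31.04, 194×0.06 = 11.64.
χ² = (69−79.54)²/79.54 + (82−71.78)²/71.78 + (39−31.04)²/31.04 + (4−11.64)²/11.64
   = 1.3967 + 1.4551 + 2.0413 + 5.0146
Sum = 9.908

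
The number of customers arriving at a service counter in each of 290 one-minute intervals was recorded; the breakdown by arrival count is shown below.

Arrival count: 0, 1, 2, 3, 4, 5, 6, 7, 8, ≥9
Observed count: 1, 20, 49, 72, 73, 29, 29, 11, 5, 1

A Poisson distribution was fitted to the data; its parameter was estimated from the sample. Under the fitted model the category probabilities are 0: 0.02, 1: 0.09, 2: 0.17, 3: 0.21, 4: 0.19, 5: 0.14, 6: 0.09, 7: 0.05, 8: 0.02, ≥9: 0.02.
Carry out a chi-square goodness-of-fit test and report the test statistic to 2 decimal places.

Expected counts E_i = n·p_i: 290×0.02 = 5.8, 290×0.09 = 26.1, 290×0.17 = 49.3, 290×0.21 = 60.9, 290×0.19 = 55.1, 290×0.14 = 40.6, 290×0.09 = 26.1, 290×0.05 = 14.5, 290×0.02 = 5.8, 290×0.02 = 5.8.
cat         O        E   (O−E)²/E
0           1      5.8      3.972
1          20     26.1      1.426
2          49     49.3      0.002
3          72     60.9      2.023
4          73     55.1      5.815
5          29     40.6      3.314
6          29     26.1      0.322
7          11     14.5      0.845
8           5      5.8      0.110
≥9          1      5.8      3.972
Sum = 21.80

21.80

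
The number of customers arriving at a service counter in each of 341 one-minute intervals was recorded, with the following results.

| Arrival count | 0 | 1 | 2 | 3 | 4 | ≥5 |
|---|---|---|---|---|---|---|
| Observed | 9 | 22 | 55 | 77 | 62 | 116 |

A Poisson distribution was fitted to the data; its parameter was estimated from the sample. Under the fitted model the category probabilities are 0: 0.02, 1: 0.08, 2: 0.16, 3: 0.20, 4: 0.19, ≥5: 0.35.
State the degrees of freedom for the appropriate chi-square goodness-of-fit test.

4

There are k = 6 categories and 1 parameter estimated from the data, so df = 6 − 1 − 1 = 4.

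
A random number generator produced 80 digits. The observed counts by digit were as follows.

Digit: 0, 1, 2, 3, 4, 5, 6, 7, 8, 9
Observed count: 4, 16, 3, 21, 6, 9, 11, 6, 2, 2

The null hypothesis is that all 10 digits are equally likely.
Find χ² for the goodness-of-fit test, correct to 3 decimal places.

45.500

Expected count for each of the 10 categories: 80/10 = 8.
cat         O        E   (O−E)²/E
0           4        8     2.0000
1          16        8     8.0000
2           3        8     3.1250
3          21        8    21.1250
4           6        8     0.5000
5           9        8     0.1250
6          11        8     1.1250
7           6        8     0.5000
8           2        8     4.5000
9           2        8     4.5000
Sum = 45.500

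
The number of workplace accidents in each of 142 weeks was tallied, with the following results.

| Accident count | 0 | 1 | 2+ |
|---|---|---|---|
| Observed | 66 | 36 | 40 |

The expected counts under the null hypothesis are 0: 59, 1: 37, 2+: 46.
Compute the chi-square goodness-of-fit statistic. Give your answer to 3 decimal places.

0: (66 − 59)²/59 = 49/59 = 0.8305
1: (36 − 37)²/37 = 1/37 = 0.0270
2+: (40 − 46)²/46 = 36/46 = 0.7826
Sum = 1.640

1.640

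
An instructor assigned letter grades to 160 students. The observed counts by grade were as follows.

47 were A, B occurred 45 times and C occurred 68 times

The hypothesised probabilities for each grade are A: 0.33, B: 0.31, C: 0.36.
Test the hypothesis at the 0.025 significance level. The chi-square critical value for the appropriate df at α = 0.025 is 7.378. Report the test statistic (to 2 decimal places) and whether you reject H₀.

2.94; do not reject

Expected counts E_i = n·p_i: 160×0.33 = 52.8, 160×0.31 = 49.6, 160×0.36 = 57.6.
cat         O        E   (O−E)²/E
A          47     52.8      0.637
B          45     49.6      0.427
C          68     57.6      1.878
Sum = 2.94
df = 2. Since 2.94 < 7.378, we do not reject H₀.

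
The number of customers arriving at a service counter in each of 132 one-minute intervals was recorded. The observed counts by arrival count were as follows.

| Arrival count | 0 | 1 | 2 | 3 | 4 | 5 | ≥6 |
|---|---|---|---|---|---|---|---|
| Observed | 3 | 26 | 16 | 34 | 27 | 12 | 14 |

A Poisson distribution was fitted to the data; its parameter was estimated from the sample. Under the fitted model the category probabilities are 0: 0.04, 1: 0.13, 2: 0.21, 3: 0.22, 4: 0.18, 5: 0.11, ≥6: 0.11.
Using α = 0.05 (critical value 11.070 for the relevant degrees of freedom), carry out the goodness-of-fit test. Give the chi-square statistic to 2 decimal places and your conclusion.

12.24; reject

Expected counts E_i = n·p_i: 132×0.04 = 5.28, 132×0.13 = 17.16, 132×0.21 = 27.72, 132×0.22 = 29.04, 132×0.18 = 23.76, 132×0.11 = 14.52, 132×0.11 = 14.52.
0: (3 − 5.28)²/5.28 = 5.1984/5.28 = 0.985
1: (26 − 17.16)²/17.16 = 78.1456/17.16 = 4.554
2: (16 − 27.72)²/27.72 = 137.3584/27.72 = 4.955
3: (34 − 29.04)²/29.04 = 24.6016/29.04 = 0.847
4: (27 − 23.76)²/23.76 = 10.4976/23.76 = 0.442
5: (12 − 14.52)²/14.52 = 6.3504/14.52 = 0.437
≥6: (14 − 14.52)²/14.52 = 0.2704/14.52 = 0.019
Sum = 12.24
df = 5. Since 12.24 > 11.070, we reject H₀.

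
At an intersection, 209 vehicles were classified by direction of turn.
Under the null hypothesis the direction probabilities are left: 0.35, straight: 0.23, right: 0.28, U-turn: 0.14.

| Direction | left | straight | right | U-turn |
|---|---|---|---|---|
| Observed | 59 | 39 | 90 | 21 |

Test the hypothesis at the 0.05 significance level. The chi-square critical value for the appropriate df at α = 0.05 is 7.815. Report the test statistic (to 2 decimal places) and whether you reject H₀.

Expected counts E_i = n·p_i: 209×0.35 = 73.15, 209×0.23 = 48.07, 209×0.28 = 58.52, 209×0.14 = 29.26.
left: (59 − 73.15)²/73.15 = 200.2225/73.15 = 2.737
straight: (39 − 48.07)²/48.07 = 82.2649/48.07 = 1.711
right: (90 − 58.52)²/58.52 = 990.9904/58.52 = 16.934
U-turn: (21 − 29.26)²/29.26 = 68.2276/29.26 = 2.332
Sum = 23.71
df = 3. Since 23.71 > 7.815, we reject H₀.

23.71; reject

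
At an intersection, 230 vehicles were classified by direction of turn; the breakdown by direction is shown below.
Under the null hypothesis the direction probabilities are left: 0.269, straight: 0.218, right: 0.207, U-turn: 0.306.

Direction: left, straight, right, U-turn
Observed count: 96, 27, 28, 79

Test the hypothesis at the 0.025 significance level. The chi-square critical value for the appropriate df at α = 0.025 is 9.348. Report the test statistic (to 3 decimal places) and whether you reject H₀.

38.640; reject

Expected counts E_i = n·p_i: 230×0.269 = 61.87, 230×0.218 = 50.14, 230×0.207 = 47.61, 230×0.306 = 70.38.
χ² = (96−61.87)²/61.87 + (27−50.14)²/50.14 + (28−47.61)²/47.61 + (79−70.38)²/70.38
   = 18.8275 + 10.6793 + 8.0771 + 1.0558
Sum = 38.640
df = 3. Since 38.640 > 9.348, we reject H₀.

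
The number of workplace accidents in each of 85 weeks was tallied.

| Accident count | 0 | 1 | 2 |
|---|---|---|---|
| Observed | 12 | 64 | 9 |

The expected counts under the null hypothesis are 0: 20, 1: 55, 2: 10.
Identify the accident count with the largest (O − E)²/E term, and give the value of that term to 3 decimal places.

0, 3.200

0: (12 − 20)²/20 = 64/20 = 3.2000
1: (64 − 55)²/55 = 81/55 = 1.4727
2: (9 − 10)²/10 = 1/10 = 0.1000
The largest term is for 0: 3.200.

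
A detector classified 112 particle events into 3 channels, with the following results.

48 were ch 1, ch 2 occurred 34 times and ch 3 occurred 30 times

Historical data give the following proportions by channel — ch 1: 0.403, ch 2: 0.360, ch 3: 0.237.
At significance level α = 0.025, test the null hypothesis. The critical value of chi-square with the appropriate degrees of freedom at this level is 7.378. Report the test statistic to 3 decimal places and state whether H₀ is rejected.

Expected counts E_i = n·p_i: 112×0.403 = 45.136, 112×0.360 = 40.32, 112×0.237 = 26.544.
χ² = (48−45.136)²/45.136 + (34−40.32)²/40.32 + (30−26.544)²/26.544
   = 0.1817 + 0.9906 + 0.4500
Sum = 1.622
df = 2. Since 1.622 < 7.378, we do not reject H₀.

1.622; do not reject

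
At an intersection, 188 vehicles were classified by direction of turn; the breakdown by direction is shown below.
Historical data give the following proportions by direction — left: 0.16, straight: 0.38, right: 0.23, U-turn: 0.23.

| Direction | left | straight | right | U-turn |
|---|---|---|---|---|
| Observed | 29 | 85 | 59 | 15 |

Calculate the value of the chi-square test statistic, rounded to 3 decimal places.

Expected counts E_i = n·p_i: 188×0.16 = 30.08, 188×0.38 = 71.44, 188×0.23 = 43.24, 188×0.23 = 43.24.
left: (29 − 30.08)²/30.08 = 1.1664/30.08 = 0.0388
straight: (85 − 71.44)²/71.44 = 183.8736/71.44 = 2.5738
right: (59 − 43.24)²/43.24 = 248.3776/43.24 = 5.7442
U-turn: (15 − 43.24)²/43.24 = 797.4976/43.24 = 18.4435
Sum = 26.800

26.800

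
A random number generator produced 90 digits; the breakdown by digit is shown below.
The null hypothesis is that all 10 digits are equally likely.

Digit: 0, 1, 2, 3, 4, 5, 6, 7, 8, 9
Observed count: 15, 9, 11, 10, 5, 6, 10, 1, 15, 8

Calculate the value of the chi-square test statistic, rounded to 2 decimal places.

18.67

Under H₀ each category has probability 1/10, so each expected count is 90/10 = 9.
cat         O        E   (O−E)²/E
0          15        9      4.000
1           9        9      0.000
2          11        9      0.444
3          10        9      0.111
4           5        9      1.778
5           6        9      1.000
6          10        9      0.111
7           1        9      7.111
8          15        9      4.000
9           8        9      0.111
Sum = 18.67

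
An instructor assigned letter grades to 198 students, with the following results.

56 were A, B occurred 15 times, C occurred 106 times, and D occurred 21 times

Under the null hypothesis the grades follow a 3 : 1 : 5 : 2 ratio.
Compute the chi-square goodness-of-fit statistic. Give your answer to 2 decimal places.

Ratio total = 11. Expected counts: 198×3/11 = 54, 198×1/11 = 18, 198×5/11 = 90, 198×2/11 = 36.
χ² = (56−54)²/54 + (15−18)²/18 + (106−90)²/90 + (21−36)²/36
   = 0.074 + 0.500 + 2.844 + 6.250
Sum = 9.67

9.67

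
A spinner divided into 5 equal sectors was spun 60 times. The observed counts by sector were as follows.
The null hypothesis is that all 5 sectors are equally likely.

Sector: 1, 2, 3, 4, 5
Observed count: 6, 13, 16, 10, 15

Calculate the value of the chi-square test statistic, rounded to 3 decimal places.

Expected count for each of the 5 categories: 60/5 = 12.
1: (6 − 12)²/12 = 36/12 = 3.0000
2: (13 − 12)²/12 = 1/12 = 0.0833
3: (16 − 12)²/12 = 16/12 = 1.3333
4: (10 − 12)²/12 = 4/12 = 0.3333
5: (15 − 12)²/12 = 9/12 = 0.7500
Sum = 5.500

5.500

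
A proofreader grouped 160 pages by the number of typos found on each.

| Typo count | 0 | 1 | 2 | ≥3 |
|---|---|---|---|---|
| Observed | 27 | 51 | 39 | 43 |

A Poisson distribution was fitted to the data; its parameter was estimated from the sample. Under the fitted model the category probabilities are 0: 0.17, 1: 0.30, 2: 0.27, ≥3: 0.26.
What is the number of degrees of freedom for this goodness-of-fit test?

There are k = 4 categories and 1 parameter estimated from the data, so df = 4 − 1 − 1 = 2.

2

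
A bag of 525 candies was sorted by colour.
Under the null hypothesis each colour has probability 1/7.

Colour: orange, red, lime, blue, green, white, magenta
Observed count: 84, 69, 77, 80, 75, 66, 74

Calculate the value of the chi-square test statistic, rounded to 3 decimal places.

Under H₀ each category has probability 1/7, so each expected count is 525/7 = 75.
cat          O        E   (O−E)²/E
orange      84       75     1.0800
red         69       75     0.4800
lime        77       75     0.0533
blue        80       75     0.3333
green       75       75     0.0000
white       66       75     1.0800
magenta     74       75     0.0133
Sum = 3.040

3.040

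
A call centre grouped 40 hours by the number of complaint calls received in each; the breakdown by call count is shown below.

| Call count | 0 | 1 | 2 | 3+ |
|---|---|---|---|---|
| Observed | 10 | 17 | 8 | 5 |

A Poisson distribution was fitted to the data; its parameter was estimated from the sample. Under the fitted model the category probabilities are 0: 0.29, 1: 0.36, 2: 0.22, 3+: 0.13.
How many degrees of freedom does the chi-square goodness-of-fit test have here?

2

There are k = 4 categories and 1 parameter estimated from the data, so df = 4 − 1 − 1 = 2.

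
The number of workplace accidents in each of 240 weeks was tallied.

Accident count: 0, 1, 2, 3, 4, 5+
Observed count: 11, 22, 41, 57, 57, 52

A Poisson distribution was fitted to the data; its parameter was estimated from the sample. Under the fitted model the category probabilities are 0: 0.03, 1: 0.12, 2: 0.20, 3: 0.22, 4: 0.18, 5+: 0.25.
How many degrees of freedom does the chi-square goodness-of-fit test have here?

There are k = 6 categories and 1 parameter estimated from the data, so df = 6 − 1 − 1 = 4.

4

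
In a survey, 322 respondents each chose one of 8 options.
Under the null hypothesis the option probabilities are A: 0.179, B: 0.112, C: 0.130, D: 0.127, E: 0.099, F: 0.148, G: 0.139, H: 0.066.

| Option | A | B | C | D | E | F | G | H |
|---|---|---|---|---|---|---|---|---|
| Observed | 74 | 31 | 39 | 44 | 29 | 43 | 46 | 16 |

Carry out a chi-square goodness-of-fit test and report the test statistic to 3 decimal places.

7.834

Expected counts E_i = n·p_i: 322×0.179 = 57.638, 322×0.112 = 36.064, 322×0.130 = 41.86, 322×0.127 = 40.894, 322×0.099 = 31.878, 322×0.148 = 47.656, 322×0.139 = 44.758, 322×0.066 = 21.252.
cat         O        E   (O−E)²/E
A          74   57.638     4.6448
B          31   36.064     0.7111
C          39    41.86     0.1954
D          44   40.894     0.2359
E          29   31.878     0.2598
F          43   47.656     0.4549
G          46   44.758     0.0345
H          16   21.252     1.2979
Sum = 7.834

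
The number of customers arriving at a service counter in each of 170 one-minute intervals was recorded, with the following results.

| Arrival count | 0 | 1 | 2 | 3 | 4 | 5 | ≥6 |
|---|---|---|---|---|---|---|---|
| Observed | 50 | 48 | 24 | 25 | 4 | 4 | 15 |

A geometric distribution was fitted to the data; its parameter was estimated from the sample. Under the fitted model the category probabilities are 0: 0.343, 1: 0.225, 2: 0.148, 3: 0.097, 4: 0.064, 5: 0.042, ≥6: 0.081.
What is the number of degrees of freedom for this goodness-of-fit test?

5

There are k = 7 categories and 1 parameter estimated from the data, so df = 7 − 1 − 1 = 5.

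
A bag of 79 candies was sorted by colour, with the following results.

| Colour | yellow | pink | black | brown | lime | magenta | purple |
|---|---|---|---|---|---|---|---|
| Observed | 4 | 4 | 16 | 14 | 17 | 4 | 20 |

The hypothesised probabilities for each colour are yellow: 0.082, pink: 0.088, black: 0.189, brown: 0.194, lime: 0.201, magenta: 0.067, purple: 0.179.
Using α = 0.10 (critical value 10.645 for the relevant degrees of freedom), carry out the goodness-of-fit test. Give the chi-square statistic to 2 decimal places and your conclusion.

Expected counts E_i = n·p_i: 79×0.082 = 6.478, 79×0.088 = 6.952, 79×0.189 = 14.931, 79×0.194 = 15.326, 79×0.201 = 15.879, 79×0.067 = 5.293, 79×0.179 = 14.141.
yellow: (4 − 6.478)²/6.478 = 6.140484/6.478 = 0.948
pink: (4 − 6.952)²/6.952 = 8.714304/6.952 = 1.253
black: (16 − 14.931)²/14.931 = 1.142761/14.931 = 0.077
brown: (14 − 15.326)²/15.326 = 1.758276/15.326 = 0.115
lime: (17 − 15.879)²/15.879 = 1.256641/15.879 = 0.079
magenta: (4 − 5.293)²/5.293 = 1.671849/5.293 = 0.316
purple: (20 − 14.141)²/14.141 = 34.327881/14.141 = 2.428
Sum = 5.22
df = 6. Since 5.22 < 10.645, we do not reject H₀.

5.22; do not reject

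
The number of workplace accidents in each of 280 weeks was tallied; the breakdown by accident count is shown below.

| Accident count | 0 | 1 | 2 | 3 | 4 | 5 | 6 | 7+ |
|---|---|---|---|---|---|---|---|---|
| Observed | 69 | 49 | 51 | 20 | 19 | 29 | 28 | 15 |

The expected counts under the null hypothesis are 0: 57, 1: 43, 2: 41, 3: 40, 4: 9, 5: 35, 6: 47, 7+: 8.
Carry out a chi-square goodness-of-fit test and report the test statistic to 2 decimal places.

41.75

χ² = (69−57)²/57 + (49−43)²/43 + (51−41)²/41 + (20−40)²/40 + (19−9)²/9 + (29−35)²/35 + (28−47)²/47 + (15−8)²/8
   = 2.526 + 0.837 + 2.439 + 10.000 + 11.111 + 1.029 + 7.681 + 6.125
Sum = 41.75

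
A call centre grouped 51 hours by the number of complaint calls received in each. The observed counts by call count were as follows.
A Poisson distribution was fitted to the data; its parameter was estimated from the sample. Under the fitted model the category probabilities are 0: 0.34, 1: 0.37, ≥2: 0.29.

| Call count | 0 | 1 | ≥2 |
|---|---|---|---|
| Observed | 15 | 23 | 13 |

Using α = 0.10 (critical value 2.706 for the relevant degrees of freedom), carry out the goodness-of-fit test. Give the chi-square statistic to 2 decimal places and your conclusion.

Expected counts E_i = n·p_i: 51×0.34 = 17.34, 51×0.37 = 18.87, 51×0.29 = 14.79.
0: (15 − 17.34)²/17.34 = 5.4756/17.34 = 0.316
1: (23 − 18.87)²/18.87 = 17.0569/18.87 = 0.904
≥2: (13 − 14.79)²/14.79 = 3.2041/14.79 = 0.217
Sum = 1.44
df = 1. Since 1.44 < 2.706, we do not reject H₀.

1.44; do not reject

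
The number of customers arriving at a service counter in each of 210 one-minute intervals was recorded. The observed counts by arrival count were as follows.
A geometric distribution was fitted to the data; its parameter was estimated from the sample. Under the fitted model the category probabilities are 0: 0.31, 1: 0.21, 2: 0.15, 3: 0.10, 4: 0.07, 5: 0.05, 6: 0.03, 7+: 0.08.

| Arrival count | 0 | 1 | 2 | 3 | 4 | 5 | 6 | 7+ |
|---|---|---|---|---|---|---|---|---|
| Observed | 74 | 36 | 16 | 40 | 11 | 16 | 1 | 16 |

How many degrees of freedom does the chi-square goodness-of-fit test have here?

There are k = 8 categories and 1 parameter estimated from the data, so df = 8 − 1 − 1 = 6.

6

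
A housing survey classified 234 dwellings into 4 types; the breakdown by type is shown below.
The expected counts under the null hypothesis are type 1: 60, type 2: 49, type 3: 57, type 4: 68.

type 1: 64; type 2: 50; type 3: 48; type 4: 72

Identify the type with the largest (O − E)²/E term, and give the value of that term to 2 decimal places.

type 3, 1.42

χ² = (64−60)²/60 + (50−49)²/49 + (48−57)²/57 + (72−68)²/68
   = 0.267 + 0.020 + 1.421 + 0.235
The largest term is for type 3: 1.42.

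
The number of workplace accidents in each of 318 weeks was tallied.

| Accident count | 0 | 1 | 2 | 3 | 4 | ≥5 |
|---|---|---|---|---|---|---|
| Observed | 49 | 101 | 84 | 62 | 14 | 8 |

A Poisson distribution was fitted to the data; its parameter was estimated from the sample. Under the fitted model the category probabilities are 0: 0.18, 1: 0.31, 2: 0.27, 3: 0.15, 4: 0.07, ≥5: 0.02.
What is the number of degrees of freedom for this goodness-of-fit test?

4

There are k = 6 categories and 1 parameter estimated from the data, so df = 6 − 1 − 1 = 4.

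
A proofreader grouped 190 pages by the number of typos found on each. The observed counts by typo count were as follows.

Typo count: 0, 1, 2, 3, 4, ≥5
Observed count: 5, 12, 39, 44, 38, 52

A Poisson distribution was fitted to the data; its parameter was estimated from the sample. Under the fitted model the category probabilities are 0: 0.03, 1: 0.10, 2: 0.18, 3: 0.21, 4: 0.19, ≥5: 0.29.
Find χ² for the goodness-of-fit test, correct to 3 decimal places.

Expected counts E_i = n·p_i: 190×0.03 = 5.7, 190×0.10 = 19, 190×0.18 = 34.2, 190×0.21 = 39.9, 190×0.19 = 36.1, 190×0.29 = 55.1.
χ² = (5−5.7)²/5.7 + (12−19)²/19 + (39−34.2)²/34.2 + (44−39.9)²/39.9 + (38−36.1)²/36.1 + (52−55.1)²/55.1
   = 0.0860 + 2.5789 + 0.6737 + 0.4213 + 0.1000 + 0.1744
Sum = 4.034

4.034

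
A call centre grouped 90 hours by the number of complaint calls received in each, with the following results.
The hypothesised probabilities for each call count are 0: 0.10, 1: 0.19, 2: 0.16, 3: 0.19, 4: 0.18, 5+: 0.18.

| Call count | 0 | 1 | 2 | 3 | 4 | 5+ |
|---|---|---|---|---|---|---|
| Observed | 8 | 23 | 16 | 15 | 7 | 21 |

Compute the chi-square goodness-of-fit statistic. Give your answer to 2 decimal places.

Expected counts E_i = n·p_i: 90×0.10 = 9, 90×0.19 = 17.1, 90×0.16 = 14.4, 90×0.19 = 17.1, 90×0.18 = 16.2, 90×0.18 = 16.2.
χ² = (8−9)²/9 + (23−17.1)²/17.1 + (16−14.4)²/14.4 + (15−17.1)²/17.1 + (7−16.2)²/16.2 + (21−16.2)²/16.2
   = 0.111 + 2.036 + 0.178 + 0.258 + 5.225 + 1.422
Sum = 9.23

9.23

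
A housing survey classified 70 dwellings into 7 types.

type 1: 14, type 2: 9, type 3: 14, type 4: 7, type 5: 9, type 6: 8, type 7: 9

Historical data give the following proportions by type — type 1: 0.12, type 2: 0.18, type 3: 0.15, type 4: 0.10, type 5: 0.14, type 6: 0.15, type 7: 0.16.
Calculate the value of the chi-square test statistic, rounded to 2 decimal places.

Expected counts E_i = n·p_i: 70×0.12 = 8.4, 70×0.18 = 12.6, 70×0.15 = 10.5, 70×0.10 = 7, 70×0.14 = 9.8, 70×0.15 = 10.5, 70×0.16 = 11.2.
χ² = (14−8.4)²/8.4 + (9−12.6)²/12.6 + (14−10.5)²/10.5 + (7−7)²/7 + (9−9.8)²/9.8 + (8−10.5)²/10.5 + (9−11.2)²/11.2
   = 3.733 + 1.029 + 1.167 + 0.000 + 0.065 + 0.595 + 0.432
Sum = 7.02

7.02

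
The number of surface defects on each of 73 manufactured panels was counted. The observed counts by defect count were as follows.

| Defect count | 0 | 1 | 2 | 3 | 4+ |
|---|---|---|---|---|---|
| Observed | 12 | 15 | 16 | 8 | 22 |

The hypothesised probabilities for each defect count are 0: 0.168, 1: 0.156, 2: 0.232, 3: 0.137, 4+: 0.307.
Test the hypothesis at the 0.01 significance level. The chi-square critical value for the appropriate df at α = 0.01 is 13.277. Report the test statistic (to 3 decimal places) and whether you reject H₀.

1.611; do not reject

Expected counts E_i = n·p_i: 73×0.168 = 12.264, 73×0.156 = 11.388, 73×0.232 = 16.936, 73×0.137 = 10.001, 73×0.307 = 22.411.
cat         O        E   (O−E)²/E
0          12   12.264     0.0057
1          15   11.388     1.1456
2          16   16.936     0.0517
3           8   10.001     0.4004
4+         22   22.411     0.0075
Sum = 1.611
df = 4. Since 1.611 < 13.277, we do not reject H₀.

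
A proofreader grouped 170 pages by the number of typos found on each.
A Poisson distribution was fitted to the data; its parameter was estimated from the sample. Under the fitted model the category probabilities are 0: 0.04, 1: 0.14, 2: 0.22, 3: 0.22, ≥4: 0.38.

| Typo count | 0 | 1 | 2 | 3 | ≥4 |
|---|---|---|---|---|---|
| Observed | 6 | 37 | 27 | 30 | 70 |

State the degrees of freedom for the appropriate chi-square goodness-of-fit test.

There are k = 5 categories and 1 parameter estimated from the data, so df = 5 − 1 − 1 = 3.

3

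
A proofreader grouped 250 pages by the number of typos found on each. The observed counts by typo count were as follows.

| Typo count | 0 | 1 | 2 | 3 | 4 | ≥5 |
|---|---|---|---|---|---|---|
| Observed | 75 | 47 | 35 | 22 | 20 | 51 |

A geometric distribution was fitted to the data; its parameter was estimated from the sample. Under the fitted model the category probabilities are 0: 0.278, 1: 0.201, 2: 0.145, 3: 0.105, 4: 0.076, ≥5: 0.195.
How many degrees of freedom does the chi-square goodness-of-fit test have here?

4

There are k = 6 categories and 1 parameter estimated from the data, so df = 6 − 1 − 1 = 4.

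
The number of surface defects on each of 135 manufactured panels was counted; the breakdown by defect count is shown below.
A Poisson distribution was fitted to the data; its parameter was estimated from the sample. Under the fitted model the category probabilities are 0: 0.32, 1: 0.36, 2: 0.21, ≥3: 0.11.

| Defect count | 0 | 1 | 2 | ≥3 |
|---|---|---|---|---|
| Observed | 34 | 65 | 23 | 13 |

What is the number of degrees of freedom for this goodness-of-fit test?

2

There are k = 4 categories and 1 parameter estimated from the data, so df = 4 − 1 − 1 = 2.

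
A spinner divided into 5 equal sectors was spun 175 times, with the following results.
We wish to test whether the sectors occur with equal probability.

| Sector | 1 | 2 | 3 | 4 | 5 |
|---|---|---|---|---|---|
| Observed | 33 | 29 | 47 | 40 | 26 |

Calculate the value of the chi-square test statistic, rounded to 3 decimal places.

8.286

Under H₀ each category has probability 1/5, so each expected count is 175/5 = 35.
1: (33 − 35)²/35 = 4/35 = 0.1143
2: (29 − 35)²/35 = 36/35 = 1.0286
3: (47 − 35)²/35 = 144/35 = 4.1143
4: (40 − 35)²/35 = 25/35 = 0.7143
5: (26 − 35)²/35 = 81/35 = 2.3143
Sum = 8.286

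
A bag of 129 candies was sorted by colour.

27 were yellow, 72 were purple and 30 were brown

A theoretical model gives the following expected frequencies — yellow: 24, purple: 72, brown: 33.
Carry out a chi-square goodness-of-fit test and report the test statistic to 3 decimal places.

cat         O        E   (O−E)²/E
yellow     27       24     0.3750
purple     72       72     0.0000
brown      30       33     0.2727
Sum = 0.648

0.648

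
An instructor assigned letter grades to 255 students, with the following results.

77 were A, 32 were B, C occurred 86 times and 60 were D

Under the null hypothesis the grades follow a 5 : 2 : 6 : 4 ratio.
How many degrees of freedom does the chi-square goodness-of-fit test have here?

There are k = 4 categories and no parameters were estimated from the data, so df = 4 − 1 = 3.

3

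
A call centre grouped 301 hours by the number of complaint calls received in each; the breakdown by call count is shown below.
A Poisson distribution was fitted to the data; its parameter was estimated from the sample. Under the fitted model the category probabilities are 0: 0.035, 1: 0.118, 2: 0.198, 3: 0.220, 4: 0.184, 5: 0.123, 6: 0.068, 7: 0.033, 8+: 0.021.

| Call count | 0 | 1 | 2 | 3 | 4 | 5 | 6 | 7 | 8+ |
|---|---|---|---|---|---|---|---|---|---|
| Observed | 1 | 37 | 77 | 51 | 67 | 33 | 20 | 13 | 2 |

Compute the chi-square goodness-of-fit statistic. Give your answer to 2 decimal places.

Expected counts E_i = n·p_i: 301×0.035 = 10.535, 301×0.118 = 35.518, 301×0.198 = 59.598, 301×0.220 = 66.22, 301×0.184 = 55.384, 301×0.123 = 37.023, 301×0.068 = 20.468, 301×0.033 = 9.933, 301×0.021 = 6.321.
0: (1 − 10.535)²/10.535 = 90.916225/10.535 = 8.630
1: (37 − 35.518)²/35.518 = 2.196324/35.518 = 0.062
2: (77 − 59.598)²/59.598 = 302.829604/59.598 = 5.081
3: (51 − 66.22)²/66.22 = 231.6484/66.22 = 3.498
4: (67 − 55.384)²/55.384 = 134.931456/55.384 = 2.436
5: (33 − 37.023)²/37.023 = 16.184529/37.023 = 0.437
6: (20 − 20.468)²/20.468 = 0.219024/20.468 = 0.011
7: (13 − 9.933)²/9.933 = 9.406489/9.933 = 0.947
8+: (2 − 6.321)²/6.321 = 18.671041/6.321 = 2.954
Sum = 24.06

24.06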